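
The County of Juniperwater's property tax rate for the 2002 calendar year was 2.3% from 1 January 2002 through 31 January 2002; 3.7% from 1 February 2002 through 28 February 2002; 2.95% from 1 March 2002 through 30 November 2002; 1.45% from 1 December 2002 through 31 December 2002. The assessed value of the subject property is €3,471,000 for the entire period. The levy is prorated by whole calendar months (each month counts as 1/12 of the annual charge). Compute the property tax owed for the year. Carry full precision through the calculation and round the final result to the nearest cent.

1 January – 31 January 2002: 1 month at 2.3% → €3,471,000 × 2.3% × 1/12 = €6,652.7500
1 February – 28 February 2002: 1 month at 3.7% → €3,471,000 × 3.7% × 1/12 = €10,702.2500
1 March – 30 November 2002: 9 months at 2.95% → €3,471,000 × 2.95% × 9/12 = €76,795.8750
1 December – 31 December 2002: 1 month at 1.45% → €3,471,000 × 1.45% × 1/12 = €4,194.1250
Total = €98,345.0000

€98,345.00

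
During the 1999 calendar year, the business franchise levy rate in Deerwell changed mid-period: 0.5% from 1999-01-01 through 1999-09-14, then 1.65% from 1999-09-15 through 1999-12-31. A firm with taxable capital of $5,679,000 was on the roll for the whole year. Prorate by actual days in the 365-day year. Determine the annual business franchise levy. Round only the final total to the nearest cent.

$47,719.16

1999-01-01 to 1999-09-14: 257 days at 0.5% → $5,679,000 × 0.5% × 257/365 = $19,993.1918
1999-09-15 to 1999-12-31: 108 days at 1.65% → $5,679,000 × 1.65% × 108/365 = $27,725.9671
Total = $47,719.1589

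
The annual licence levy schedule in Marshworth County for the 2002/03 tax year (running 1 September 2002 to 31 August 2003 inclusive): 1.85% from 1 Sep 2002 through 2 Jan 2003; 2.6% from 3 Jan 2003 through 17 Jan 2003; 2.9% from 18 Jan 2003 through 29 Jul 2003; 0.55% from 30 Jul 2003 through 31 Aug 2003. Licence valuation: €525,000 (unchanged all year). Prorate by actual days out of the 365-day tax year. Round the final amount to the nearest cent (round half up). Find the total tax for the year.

€12,172.09

1 Sep 2002 – 2 Jan 2003: 124 days at 1.85% → €525,000 × 1.85% × 124/365 = €3,299.5890
3 Jan – 17 Jan 2003: 15 days at 2.6% → €525,000 × 2.6% × 15/365 = €560.9589
18 Jan – 29 Jul 2003: 193 days at 2.9% → €525,000 × 2.9% × 193/365 = €8,050.4795
30 Jul – 31 Aug 2003: 33 days at 0.55% → €525,000 × 0.55% × 33/365 = €261.0616
Total = €12,172.0890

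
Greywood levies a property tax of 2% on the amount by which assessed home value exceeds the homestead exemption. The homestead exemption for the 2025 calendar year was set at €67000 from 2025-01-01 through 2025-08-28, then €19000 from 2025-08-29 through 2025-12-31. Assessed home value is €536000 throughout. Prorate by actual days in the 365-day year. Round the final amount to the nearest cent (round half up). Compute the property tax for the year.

€9708.77

2025-01-01 to 2025-08-28: 240 days, exemption €67000 → (€536000 − €67000) × 2% × 240/365 = €6167.6712
2025-08-29 to 2025-12-31: 125 days, exemption €19000 → (€536000 − €19000) × 2% × 125/365 = €3541.0959
Total = €9708.7671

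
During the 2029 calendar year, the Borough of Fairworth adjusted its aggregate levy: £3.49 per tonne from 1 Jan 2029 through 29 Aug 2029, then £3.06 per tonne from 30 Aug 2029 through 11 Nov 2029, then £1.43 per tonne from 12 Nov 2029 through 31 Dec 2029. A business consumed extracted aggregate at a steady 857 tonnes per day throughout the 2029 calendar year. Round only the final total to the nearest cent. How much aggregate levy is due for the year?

£976,148.71

1 Jan – 29 Aug 2029: 241 days × 857 tonnes/day = 206,537 tonnes at £3.49/tonne → £720,814.13
30 Aug – 11 Nov 2029: 74 days × 857 tonnes/day = 63,418 tonnes at £3.06/tonne → £194,059.08
12 Nov – 31 Dec 2029: 50 days × 857 tonnes/day = 42,850 tonnes at £1.43/tonne → £61,275.50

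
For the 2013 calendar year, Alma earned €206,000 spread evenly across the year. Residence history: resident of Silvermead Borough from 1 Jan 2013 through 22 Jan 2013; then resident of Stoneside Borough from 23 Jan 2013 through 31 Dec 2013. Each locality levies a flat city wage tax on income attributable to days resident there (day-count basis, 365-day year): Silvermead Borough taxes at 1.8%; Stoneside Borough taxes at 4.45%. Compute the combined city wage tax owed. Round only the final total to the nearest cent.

€8,837.96

Silvermead Borough, 1 Jan – 22 Jan 2013: 22 days → €206,000 × 1.8% × 22/365 = €223.4959
Stoneside Borough, 23 Jan – 31 Dec 2013: 343 days → €206,000 × 4.45% × 343/365 = €8,614.4685
Total = €8,837.9644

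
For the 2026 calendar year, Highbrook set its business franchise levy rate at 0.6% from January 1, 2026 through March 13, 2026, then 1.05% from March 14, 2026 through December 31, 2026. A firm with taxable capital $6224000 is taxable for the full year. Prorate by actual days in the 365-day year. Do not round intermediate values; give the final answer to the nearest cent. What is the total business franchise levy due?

January 1 – March 13, 2026: 72 days at 0.6% → $6224000 × 0.6% × 72/365 = $7366.4877
March 14 – December 31, 2026: 293 days at 1.05% → $6224000 × 1.05% × 293/365 = $52460.6466
Total = $59827.1342

$59827.13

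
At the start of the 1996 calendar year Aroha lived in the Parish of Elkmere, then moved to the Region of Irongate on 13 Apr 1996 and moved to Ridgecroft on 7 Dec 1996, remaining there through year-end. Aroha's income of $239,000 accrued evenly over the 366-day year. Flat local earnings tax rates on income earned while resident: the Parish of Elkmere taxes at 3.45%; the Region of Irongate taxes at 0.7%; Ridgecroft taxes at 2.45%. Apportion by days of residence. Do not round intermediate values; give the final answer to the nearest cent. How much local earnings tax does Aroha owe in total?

$3,808.33

The Parish of Elkmere, 1 Jan – 12 Apr 1996: 103 days → $239,000 × 3.45% × 103/366 = $2,320.4549
The Region of Irongate, 13 Apr – 6 Dec 1996: 238 days → $239,000 × 0.7% × 238/366 = $1,087.9071
Ridgecroft, 7 Dec – 31 Dec 1996: 25 days → $239,000 × 2.45% × 25/366 = $399.9658
Total = $3,808.3279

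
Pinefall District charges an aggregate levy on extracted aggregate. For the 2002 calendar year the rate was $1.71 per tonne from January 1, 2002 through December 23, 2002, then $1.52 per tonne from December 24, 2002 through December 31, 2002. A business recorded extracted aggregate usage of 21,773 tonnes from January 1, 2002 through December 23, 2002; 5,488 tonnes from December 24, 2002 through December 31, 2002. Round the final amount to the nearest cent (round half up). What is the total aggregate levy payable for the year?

$45,573.59

January 1 – December 23, 2002: 21,773 tonnes at $1.71/tonne → $37,231.83
December 24 – December 31, 2002: 5,488 tonnes at $1.52/tonne → $8,341.76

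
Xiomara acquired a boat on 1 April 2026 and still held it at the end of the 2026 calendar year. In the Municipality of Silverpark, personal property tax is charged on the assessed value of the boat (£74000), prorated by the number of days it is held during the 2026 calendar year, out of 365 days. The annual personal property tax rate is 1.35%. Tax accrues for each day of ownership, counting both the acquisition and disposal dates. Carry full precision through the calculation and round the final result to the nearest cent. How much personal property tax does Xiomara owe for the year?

£752.67

Days held (1 April – 31 December 2026): 275 out of 365
Tax = £74000 × 1.35% × 275/365 = £752.6712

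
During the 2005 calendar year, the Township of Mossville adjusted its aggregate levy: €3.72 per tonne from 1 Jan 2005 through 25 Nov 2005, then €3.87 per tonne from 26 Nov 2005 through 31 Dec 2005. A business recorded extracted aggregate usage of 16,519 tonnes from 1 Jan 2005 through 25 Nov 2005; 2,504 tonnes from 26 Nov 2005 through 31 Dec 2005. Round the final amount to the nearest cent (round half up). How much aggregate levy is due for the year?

1 Jan – 25 Nov 2005: 16,519 tonnes at €3.72/tonne → €61,450.68
26 Nov – 31 Dec 2005: 2,504 tonnes at €3.87/tonne → €9,690.48

€71,141.16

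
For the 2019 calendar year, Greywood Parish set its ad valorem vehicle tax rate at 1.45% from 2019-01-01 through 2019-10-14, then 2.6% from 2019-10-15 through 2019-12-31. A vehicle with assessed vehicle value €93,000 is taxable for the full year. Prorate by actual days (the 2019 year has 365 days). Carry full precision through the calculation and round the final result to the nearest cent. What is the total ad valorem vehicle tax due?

€1,577.05

2019-01-01 to 2019-10-14: 287 days at 1.45% → €93,000 × 1.45% × 287/365 = €1,060.3274
2019-10-15 to 2019-12-31: 78 days at 2.6% → €93,000 × 2.6% × 78/365 = €516.7233
Total = €1,577.0507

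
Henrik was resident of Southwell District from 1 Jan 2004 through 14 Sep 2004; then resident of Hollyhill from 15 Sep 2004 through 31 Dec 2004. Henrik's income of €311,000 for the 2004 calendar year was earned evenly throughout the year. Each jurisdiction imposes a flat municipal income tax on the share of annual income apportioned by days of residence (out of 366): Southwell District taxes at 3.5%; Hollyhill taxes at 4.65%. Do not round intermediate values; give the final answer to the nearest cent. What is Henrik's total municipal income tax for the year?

Southwell District, 1 Jan – 14 Sep 2004: 258 days → €311,000 × 3.5% × 258/366 = €7,673.0328
Hollyhill, 15 Sep – 31 Dec 2004: 108 days → €311,000 × 4.65% × 108/366 = €4,267.3279
Total = €11,940.3607

€11,940.36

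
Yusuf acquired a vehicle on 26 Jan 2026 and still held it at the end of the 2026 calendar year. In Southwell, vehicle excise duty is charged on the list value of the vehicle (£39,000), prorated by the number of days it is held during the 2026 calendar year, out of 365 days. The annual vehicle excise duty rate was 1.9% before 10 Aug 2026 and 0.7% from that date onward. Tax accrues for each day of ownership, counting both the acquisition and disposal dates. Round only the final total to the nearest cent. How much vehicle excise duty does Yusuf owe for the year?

£505.61

26 Jan – 9 Aug 2026: 196 days at 1.9% → £39,000 × 1.9% × 196/365 = £397.9068
10 Aug – 31 Dec 2026: 144 days at 0.7% → £39,000 × 0.7% × 144/365 = £107.7041
Total = £505.6110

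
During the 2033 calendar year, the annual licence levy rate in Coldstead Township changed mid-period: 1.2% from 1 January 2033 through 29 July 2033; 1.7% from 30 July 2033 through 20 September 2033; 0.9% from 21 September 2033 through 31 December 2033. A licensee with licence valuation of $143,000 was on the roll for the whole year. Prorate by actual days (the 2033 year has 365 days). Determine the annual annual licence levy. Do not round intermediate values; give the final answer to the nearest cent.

$1,699.94

1 January – 29 July 2033: 210 days at 1.2% → $143,000 × 1.2% × 210/365 = $987.2877
30 July – 20 September 2033: 53 days at 1.7% → $143,000 × 1.7% × 53/365 = $352.9945
21 September – 31 December 2033: 102 days at 0.9% → $143,000 × 0.9% × 102/365 = $359.6548
Total = $1,699.9370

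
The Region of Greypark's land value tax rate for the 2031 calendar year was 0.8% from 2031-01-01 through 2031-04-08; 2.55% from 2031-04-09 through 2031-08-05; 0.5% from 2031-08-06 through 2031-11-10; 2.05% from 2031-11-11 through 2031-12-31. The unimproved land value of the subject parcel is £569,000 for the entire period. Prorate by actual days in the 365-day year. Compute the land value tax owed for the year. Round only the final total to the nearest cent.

2031-01-01 to 2031-04-08: 98 days at 0.8% → £569,000 × 0.8% × 98/365 = £1,222.1808
2031-04-09 to 2031-08-05: 119 days at 2.55% → £569,000 × 2.55% × 119/365 = £4,730.4945
2031-08-06 to 2031-11-10: 97 days at 0.5% → £569,000 × 0.5% × 97/365 = £756.0685
2031-11-11 to 2031-12-31: 51 days at 2.05% → £569,000 × 2.05% × 51/365 = £1,629.8342
Total = £8,338.5781

£8,338.58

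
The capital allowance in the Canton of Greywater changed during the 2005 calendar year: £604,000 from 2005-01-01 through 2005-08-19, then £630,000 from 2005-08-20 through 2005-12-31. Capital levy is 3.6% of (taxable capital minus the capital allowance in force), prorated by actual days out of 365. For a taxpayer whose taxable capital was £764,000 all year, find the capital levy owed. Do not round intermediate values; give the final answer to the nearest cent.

£5,416.37

2005-01-01 to 2005-08-19: 231 days, exemption £604,000 → (£764,000 − £604,000) × 3.6% × 231/365 = £3,645.3699
2005-08-20 to 2005-12-31: 134 days, exemption £630,000 → (£764,000 − £630,000) × 3.6% × 134/365 = £1,771.0027
Total = £5,416.3726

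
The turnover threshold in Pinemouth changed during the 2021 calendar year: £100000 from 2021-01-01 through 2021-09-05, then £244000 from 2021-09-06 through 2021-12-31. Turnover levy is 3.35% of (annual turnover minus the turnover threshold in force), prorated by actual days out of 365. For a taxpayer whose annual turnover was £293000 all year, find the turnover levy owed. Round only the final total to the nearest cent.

2021-01-01 to 2021-09-05: 248 days, exemption £100000 → (£293000 − £100000) × 3.35% × 248/365 = £4392.9973
2021-09-06 to 2021-12-31: 117 days, exemption £244000 → (£293000 − £244000) × 3.35% × 117/365 = £526.1795
Total = £4919.1767

£4919.18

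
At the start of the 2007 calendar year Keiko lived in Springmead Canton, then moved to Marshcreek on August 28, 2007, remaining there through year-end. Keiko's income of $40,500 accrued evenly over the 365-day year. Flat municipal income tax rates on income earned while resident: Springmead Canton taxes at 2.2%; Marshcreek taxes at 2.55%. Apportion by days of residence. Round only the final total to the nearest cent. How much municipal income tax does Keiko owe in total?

Springmead Canton, January 1 – August 27, 2007: 239 days → $40,500 × 2.2% × 239/365 = $583.4219
Marshcreek, August 28 – December 31, 2007: 126 days → $40,500 × 2.55% × 126/365 = $356.5110
Total = $939.9329

$939.93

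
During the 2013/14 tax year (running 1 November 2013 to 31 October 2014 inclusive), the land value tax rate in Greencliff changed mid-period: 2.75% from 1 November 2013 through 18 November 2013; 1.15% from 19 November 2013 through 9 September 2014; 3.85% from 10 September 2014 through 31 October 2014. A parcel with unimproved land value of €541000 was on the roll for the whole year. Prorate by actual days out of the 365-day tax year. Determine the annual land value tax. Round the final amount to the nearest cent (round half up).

€8729.37

1 November – 18 November 2013: 18 days at 2.75% → €541000 × 2.75% × 18/365 = €733.6849
19 November 2013 – 9 September 2014: 295 days at 1.15% → €541000 × 1.15% × 295/365 = €5028.3356
10 September – 31 October 2014: 52 days at 3.85% → €541000 × 3.85% × 52/365 = €2967.3479
Total = €8729.3685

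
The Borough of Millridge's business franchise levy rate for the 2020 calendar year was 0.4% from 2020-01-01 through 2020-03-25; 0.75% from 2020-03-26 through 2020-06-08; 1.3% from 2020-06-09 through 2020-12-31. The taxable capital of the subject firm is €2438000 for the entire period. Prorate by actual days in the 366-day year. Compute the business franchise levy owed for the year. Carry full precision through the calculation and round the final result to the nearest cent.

2020-01-01 to 2020-03-25: 85 days at 0.4% → €2438000 × 0.4% × 85/366 = €2264.8087
2020-03-26 to 2020-06-08: 75 days at 0.75% → €2438000 × 0.75% × 75/366 = €3746.9262
2020-06-09 to 2020-12-31: 206 days at 1.3% → €2438000 × 1.3% × 206/366 = €17838.6995
Total = €23850.4344

€23850.43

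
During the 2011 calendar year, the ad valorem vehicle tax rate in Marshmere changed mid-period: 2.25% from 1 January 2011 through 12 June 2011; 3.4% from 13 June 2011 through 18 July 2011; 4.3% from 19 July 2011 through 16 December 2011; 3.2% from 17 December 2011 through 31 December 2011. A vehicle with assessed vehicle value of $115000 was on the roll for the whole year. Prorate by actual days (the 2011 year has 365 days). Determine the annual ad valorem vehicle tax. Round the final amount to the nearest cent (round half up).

$3738.13

1 January – 12 June 2011: 163 days at 2.25% → $115000 × 2.25% × 163/365 = $1155.5137
13 June – 18 July 2011: 36 days at 3.4% → $115000 × 3.4% × 36/365 = $385.6438
19 July – 16 December 2011: 151 days at 4.3% → $115000 × 4.3% × 151/365 = $2045.7397
17 December – 31 December 2011: 15 days at 3.2% → $115000 × 3.2% × 15/365 = $151.2329
Total = $3738.1301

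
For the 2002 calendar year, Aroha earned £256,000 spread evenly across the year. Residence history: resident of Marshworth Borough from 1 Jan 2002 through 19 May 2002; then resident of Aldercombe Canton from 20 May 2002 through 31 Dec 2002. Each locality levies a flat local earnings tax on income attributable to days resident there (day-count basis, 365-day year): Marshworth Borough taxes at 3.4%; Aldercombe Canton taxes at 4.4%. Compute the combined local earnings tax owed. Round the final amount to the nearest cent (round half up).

£10,289.10

Marshworth Borough, 1 Jan – 19 May 2002: 139 days → £256,000 × 3.4% × 139/365 = £3,314.6740
Aldercombe Canton, 20 May – 31 Dec 2002: 226 days → £256,000 × 4.4% × 226/365 = £6,974.4219
Total = £10,289.0959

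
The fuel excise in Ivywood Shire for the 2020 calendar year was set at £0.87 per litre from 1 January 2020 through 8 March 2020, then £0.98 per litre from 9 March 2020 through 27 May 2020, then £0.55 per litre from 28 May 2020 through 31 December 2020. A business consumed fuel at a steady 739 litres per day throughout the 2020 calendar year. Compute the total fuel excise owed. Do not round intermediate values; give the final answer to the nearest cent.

£190,262.94

1 January – 8 March 2020: 68 days × 739 litres/day = 50,252 litres at £0.87/litre → £43,719.24
9 March – 27 May 2020: 80 days × 739 litres/day = 59,120 litres at £0.98/litre → £57,937.60
28 May – 31 December 2020: 218 days × 739 litres/day = 161,102 litres at £0.55/litre → £88,606.10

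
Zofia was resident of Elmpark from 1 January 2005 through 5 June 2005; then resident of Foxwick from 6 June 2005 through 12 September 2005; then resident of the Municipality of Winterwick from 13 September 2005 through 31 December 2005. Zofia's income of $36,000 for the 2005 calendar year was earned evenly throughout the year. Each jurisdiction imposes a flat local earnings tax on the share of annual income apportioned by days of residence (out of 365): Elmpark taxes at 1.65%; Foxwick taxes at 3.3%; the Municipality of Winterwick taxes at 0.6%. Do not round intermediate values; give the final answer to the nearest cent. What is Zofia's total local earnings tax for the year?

Elmpark, 1 January – 5 June 2005: 156 days → $36,000 × 1.65% × 156/365 = $253.8740
Foxwick, 6 June – 12 September 2005: 99 days → $36,000 × 3.3% × 99/365 = $322.2247
The Municipality of Winterwick, 13 September – 31 December 2005: 110 days → $36,000 × 0.6% × 110/365 = $65.0959
Total = $641.1945

$641.19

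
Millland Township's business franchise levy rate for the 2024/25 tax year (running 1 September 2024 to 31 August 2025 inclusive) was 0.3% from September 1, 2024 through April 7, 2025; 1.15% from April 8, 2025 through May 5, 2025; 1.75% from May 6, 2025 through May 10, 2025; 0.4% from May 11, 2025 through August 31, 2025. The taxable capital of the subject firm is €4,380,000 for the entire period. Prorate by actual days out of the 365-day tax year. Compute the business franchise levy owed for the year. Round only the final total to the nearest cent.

September 1, 2024 – April 7, 2025: 219 days at 0.3% → €4,380,000 × 0.3% × 219/365 = €7,884.0000
April 8 – May 5, 2025: 28 days at 1.15% → €4,380,000 × 1.15% × 28/365 = €3,864.0000
May 6 – May 10, 2025: 5 days at 1.75% → €4,380,000 × 1.75% × 5/365 = €1,050.0000
May 11 – August 31, 2025: 113 days at 0.4% → €4,380,000 × 0.4% × 113/365 = €5,424.0000
Total = €18,222.0000

€18,222.00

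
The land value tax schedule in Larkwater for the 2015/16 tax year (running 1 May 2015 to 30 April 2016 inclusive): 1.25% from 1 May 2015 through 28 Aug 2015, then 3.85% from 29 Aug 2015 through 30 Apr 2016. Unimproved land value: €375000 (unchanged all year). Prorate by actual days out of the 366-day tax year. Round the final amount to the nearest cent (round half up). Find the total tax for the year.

€11240.78

1 May – 28 Aug 2015: 120 days at 1.25% → €375000 × 1.25% × 120/366 = €1536.8852
29 Aug 2015 – 30 Apr 2016: 246 days at 3.85% → €375000 × 3.85% × 246/366 = €9703.8934
Total = €11240.7787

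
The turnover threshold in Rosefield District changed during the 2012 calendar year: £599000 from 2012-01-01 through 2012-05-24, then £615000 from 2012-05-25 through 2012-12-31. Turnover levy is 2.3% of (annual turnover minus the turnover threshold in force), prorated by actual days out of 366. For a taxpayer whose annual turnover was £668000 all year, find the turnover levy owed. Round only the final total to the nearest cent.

2012-01-01 to 2012-05-24: 145 days, exemption £599000 → (£668000 − £599000) × 2.3% × 145/366 = £628.7295
2012-05-25 to 2012-12-31: 221 days, exemption £615000 → (£668000 − £615000) × 2.3% × 221/366 = £736.0628
Total = £1364.7923

£1364.79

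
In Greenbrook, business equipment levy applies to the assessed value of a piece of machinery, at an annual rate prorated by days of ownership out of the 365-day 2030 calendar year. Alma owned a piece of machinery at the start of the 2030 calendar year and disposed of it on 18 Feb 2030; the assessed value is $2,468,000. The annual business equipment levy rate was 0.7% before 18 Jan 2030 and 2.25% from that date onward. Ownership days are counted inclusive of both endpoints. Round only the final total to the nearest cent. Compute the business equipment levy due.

$5,673.02

1 Jan – 17 Jan 2030: 17 days at 0.7% → $2,468,000 × 0.7% × 17/365 = $804.6356
18 Jan – 18 Feb 2030: 32 days at 2.25% → $2,468,000 × 2.25% × 32/365 = $4,868.3836
Total = $5,673.0192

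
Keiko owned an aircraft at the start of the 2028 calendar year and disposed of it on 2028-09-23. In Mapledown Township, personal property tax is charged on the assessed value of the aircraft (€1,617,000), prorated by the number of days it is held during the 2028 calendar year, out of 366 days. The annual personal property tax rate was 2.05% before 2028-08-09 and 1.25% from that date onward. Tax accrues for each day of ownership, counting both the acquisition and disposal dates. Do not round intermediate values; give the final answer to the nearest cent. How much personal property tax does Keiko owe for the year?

€22,556.27

2028-01-01 to 2028-08-08: 221 days at 2.05% → €1,617,000 × 2.05% × 221/366 = €20,015.8975
2028-08-09 to 2028-09-23: 46 days at 1.25% → €1,617,000 × 1.25% × 46/366 = €2,540.3689
Total = €22,556.2664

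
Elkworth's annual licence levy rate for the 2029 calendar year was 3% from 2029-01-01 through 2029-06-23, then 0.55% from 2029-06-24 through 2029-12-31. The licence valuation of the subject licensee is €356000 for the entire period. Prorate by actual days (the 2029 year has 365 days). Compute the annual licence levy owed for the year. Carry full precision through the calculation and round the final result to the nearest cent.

2029-01-01 to 2029-06-23: 174 days at 3% → €356000 × 3% × 174/365 = €5091.2877
2029-06-24 to 2029-12-31: 191 days at 0.55% → €356000 × 0.55% × 191/365 = €1024.5973
Total = €6115.8849

€6115.88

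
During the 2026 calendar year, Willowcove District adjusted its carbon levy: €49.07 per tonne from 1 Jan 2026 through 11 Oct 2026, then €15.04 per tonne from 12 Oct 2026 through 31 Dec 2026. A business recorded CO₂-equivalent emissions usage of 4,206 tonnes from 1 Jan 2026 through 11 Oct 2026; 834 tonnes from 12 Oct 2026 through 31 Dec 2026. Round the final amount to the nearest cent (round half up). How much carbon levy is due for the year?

1 Jan – 11 Oct 2026: 4,206 tonnes at €49.07/tonne → €206388.42
12 Oct – 31 Dec 2026: 834 tonnes at €15.04/tonne → €12543.36

€218931.78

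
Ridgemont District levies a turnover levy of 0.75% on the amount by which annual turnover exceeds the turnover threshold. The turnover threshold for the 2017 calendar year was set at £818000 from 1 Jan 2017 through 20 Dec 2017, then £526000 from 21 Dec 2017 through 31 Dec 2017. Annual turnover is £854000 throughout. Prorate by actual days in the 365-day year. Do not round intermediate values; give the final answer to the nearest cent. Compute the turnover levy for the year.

£336.00

1 Jan – 20 Dec 2017: 354 days, exemption £818000 → (£854000 − £818000) × 0.75% × 354/365 = £261.8630
21 Dec – 31 Dec 2017: 11 days, exemption £526000 → (£854000 − £526000) × 0.75% × 11/365 = £74.1370
Total = £336.0000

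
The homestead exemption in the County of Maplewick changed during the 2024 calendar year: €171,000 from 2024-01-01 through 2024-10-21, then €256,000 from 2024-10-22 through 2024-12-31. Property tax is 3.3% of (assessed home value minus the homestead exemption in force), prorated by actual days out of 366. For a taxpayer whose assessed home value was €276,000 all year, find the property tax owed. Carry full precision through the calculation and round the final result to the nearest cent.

€2,920.86

2024-01-01 to 2024-10-21: 295 days, exemption €171,000 → (€276,000 − €171,000) × 3.3% × 295/366 = €2,792.8279
2024-10-22 to 2024-12-31: 71 days, exemption €256,000 → (€276,000 − €256,000) × 3.3% × 71/366 = €128.0328
Total = €2,920.8607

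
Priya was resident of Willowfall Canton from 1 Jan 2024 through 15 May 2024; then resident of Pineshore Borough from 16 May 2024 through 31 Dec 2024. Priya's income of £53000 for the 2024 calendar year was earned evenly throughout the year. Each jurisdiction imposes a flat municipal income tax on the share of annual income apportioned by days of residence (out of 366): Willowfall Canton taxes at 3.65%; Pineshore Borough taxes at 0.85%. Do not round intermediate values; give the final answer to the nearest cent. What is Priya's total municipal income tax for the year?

Willowfall Canton, 1 Jan – 15 May 2024: 136 days → £53000 × 3.65% × 136/366 = £718.8306
Pineshore Borough, 16 May – 31 Dec 2024: 230 days → £53000 × 0.85% × 230/366 = £283.1011
Total = £1001.9317

£1001.93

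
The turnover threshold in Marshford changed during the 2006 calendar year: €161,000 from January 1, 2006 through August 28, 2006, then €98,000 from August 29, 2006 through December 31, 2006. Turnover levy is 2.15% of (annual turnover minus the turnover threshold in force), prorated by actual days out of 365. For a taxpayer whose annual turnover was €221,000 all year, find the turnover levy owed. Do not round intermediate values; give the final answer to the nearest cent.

€1,753.87

January 1 – August 28, 2006: 240 days, exemption €161,000 → (€221,000 − €161,000) × 2.15% × 240/365 = €848.2192
August 29 – December 31, 2006: 125 days, exemption €98,000 → (€221,000 − €98,000) × 2.15% × 125/365 = €905.6507
Total = €1,753.8699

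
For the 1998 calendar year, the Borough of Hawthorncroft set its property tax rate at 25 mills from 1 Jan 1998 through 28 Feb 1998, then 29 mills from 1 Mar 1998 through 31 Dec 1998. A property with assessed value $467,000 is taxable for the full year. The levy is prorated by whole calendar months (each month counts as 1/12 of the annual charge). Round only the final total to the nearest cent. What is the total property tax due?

1 Jan – 28 Feb 1998: 2 months at 25 mills → $467,000 × 2.5% × 2/12 = $1,945.8333
1 Mar – 31 Dec 1998: 10 months at 29 mills → $467,000 × 2.9% × 10/12 = $11,285.8333
Total = $13,231.6667

$13,231.67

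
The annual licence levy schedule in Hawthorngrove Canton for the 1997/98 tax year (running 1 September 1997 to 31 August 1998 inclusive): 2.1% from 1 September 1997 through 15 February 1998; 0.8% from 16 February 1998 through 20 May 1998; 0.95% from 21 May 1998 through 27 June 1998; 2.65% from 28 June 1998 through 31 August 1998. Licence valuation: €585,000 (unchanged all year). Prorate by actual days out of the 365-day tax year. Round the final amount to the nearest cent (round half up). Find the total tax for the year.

1 September 1997 – 15 February 1998: 168 days at 2.1% → €585,000 × 2.1% × 168/365 = €5,654.4658
16 February – 20 May 1998: 94 days at 0.8% → €585,000 × 0.8% × 94/365 = €1,205.2603
21 May – 27 June 1998: 38 days at 0.95% → €585,000 × 0.95% × 38/365 = €578.5890
28 June – 31 August 1998: 65 days at 2.65% → €585,000 × 2.65% × 65/365 = €2,760.7192
Total = €10,199.0342

€10,199.03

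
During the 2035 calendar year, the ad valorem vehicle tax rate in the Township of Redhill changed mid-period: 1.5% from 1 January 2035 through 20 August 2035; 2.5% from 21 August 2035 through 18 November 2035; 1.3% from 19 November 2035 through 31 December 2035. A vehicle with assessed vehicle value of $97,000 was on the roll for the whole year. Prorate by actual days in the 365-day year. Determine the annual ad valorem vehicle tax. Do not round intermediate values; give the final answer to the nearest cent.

1 January – 20 August 2035: 232 days at 1.5% → $97,000 × 1.5% × 232/365 = $924.8219
21 August – 18 November 2035: 90 days at 2.5% → $97,000 × 2.5% × 90/365 = $597.9452
19 November – 31 December 2035: 43 days at 1.3% → $97,000 × 1.3% × 43/365 = $148.5562
Total = $1,671.3233

$1,671.32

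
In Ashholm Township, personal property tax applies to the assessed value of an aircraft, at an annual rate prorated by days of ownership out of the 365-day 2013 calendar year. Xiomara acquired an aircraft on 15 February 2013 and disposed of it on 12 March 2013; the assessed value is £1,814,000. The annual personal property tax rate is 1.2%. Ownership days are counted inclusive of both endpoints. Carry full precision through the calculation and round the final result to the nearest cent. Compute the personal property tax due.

£1,550.60

Days held (15 February – 12 March 2013): 26 out of 365
Tax = £1,814,000 × 1.2% × 26/365 = £1,550.5973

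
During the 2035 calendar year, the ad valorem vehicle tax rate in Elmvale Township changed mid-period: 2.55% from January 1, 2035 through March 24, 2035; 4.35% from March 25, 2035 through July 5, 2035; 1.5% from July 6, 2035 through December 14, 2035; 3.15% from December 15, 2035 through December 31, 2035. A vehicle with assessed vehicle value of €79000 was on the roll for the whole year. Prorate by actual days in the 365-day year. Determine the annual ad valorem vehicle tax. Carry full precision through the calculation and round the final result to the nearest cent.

January 1 – March 24, 2035: 83 days at 2.55% → €79000 × 2.55% × 83/365 = €458.0918
March 25 – July 5, 2035: 103 days at 4.35% → €79000 × 4.35% × 103/365 = €969.7521
July 6 – December 14, 2035: 162 days at 1.5% → €79000 × 1.5% × 162/365 = €525.9452
December 15 – December 31, 2035: 17 days at 3.15% → €79000 × 3.15% × 17/365 = €115.9027
Total = €2069.6918

€2069.69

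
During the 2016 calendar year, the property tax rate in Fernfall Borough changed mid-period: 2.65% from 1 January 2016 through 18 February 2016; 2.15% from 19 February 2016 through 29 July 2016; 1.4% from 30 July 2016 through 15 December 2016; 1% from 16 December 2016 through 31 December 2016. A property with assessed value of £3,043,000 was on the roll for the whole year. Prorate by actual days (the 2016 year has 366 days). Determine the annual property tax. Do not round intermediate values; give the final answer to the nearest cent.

£57,264.11

1 January – 18 February 2016: 49 days at 2.65% → £3,043,000 × 2.65% × 49/366 = £10,795.9986
19 February – 29 July 2016: 162 days at 2.15% → £3,043,000 × 2.15% × 162/366 = £28,958.3852
30 July – 15 December 2016: 139 days at 1.4% → £3,043,000 × 1.4% × 139/366 = £16,179.4481
16 December – 31 December 2016: 16 days at 1% → £3,043,000 × 1% × 16/366 = £1,330.2732
Total = £57,264.1052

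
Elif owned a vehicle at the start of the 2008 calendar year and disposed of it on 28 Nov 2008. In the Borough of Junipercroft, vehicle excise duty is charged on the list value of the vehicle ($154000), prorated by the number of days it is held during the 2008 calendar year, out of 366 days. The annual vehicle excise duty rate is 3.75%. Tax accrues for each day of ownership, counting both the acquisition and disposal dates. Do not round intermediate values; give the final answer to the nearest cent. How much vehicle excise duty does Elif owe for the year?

Days held (1 Jan – 28 Nov 2008): 333 out of 366
Tax = $154000 × 3.75% × 333/366 = $5254.3033

$5254.30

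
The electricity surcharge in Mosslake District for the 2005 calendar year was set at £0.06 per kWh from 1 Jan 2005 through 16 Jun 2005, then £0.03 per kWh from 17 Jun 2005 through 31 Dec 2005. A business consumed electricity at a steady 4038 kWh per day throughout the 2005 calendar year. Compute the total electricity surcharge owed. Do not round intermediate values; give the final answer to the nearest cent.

£64,446.48

1 Jan – 16 Jun 2005: 167 days × 4038 kWh/day = 674,346 kWh at £0.06/kWh → £40,460.76
17 Jun – 31 Dec 2005: 198 days × 4038 kWh/day = 799,524 kWh at £0.03/kWh → £23,985.72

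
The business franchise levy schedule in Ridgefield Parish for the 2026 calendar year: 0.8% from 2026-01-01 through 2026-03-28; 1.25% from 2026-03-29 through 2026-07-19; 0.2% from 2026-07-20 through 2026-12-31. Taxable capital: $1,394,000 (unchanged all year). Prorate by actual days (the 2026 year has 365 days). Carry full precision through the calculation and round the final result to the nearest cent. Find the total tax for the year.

2026-01-01 to 2026-03-28: 87 days at 0.8% → $1,394,000 × 0.8% × 87/365 = $2,658.1479
2026-03-29 to 2026-07-19: 113 days at 1.25% → $1,394,000 × 1.25% × 113/365 = $5,394.5890
2026-07-20 to 2026-12-31: 165 days at 0.2% → $1,394,000 × 0.2% × 165/365 = $1,260.3288
Total = $9,313.0658

$9,313.07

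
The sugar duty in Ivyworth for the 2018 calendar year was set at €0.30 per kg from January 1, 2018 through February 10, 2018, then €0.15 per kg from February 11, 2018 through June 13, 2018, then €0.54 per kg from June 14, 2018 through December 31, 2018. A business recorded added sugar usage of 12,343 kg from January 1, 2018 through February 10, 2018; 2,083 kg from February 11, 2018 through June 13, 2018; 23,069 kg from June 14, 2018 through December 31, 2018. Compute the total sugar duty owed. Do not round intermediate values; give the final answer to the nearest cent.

€16,472.61

January 1 – February 10, 2018: 12,343 kg at €0.30/kg → €3,702.90
February 11 – June 13, 2018: 2,083 kg at €0.15/kg → €312.45
June 14 – December 31, 2018: 23,069 kg at €0.54/kg → €12,457.26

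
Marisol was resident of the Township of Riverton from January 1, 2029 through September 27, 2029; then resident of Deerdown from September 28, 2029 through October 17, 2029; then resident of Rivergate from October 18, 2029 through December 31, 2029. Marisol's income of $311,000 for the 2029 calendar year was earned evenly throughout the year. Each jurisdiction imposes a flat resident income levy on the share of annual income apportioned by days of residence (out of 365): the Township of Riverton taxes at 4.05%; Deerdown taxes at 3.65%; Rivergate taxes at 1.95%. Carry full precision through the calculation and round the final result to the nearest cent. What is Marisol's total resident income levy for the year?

$11,185.35

The Township of Riverton, January 1 – September 27, 2029: 270 days → $311,000 × 4.05% × 270/365 = $9,317.2192
Deerdown, September 28 – October 17, 2029: 20 days → $311,000 × 3.65% × 20/365 = $622.0000
Rivergate, October 18 – December 31, 2029: 75 days → $311,000 × 1.95% × 75/365 = $1,246.1301
Total = $11,185.3493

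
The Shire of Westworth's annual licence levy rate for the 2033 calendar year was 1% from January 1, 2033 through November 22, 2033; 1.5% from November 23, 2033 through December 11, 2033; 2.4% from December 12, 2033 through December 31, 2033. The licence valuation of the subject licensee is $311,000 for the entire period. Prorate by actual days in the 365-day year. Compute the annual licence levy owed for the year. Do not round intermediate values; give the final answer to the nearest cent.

$3,429.52

January 1 – November 22, 2033: 326 days at 1% → $311,000 × 1% × 326/365 = $2,777.6986
November 23 – December 11, 2033: 19 days at 1.5% → $311,000 × 1.5% × 19/365 = $242.8356
December 12 – December 31, 2033: 20 days at 2.4% → $311,000 × 2.4% × 20/365 = $408.9863
Total = $3,429.5205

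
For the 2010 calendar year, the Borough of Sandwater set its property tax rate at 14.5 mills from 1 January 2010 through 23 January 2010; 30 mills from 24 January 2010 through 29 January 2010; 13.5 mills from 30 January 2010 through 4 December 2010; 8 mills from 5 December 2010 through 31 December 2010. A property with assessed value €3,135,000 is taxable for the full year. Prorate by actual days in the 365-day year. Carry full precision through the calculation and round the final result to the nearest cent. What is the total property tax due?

€42,094.89

1 January – 23 January 2010: 23 days at 14.5 mills → €3,135,000 × 1.45% × 23/365 = €2,864.4452
24 January – 29 January 2010: 6 days at 30 mills → €3,135,000 × 3% × 6/365 = €1,546.0274
30 January – 4 December 2010: 309 days at 13.5 mills → €3,135,000 × 1.35% × 309/365 = €35,829.1849
5 December – 31 December 2010: 27 days at 8 mills → €3,135,000 × 0.8% × 27/365 = €1,855.2329
Total = €42,094.8904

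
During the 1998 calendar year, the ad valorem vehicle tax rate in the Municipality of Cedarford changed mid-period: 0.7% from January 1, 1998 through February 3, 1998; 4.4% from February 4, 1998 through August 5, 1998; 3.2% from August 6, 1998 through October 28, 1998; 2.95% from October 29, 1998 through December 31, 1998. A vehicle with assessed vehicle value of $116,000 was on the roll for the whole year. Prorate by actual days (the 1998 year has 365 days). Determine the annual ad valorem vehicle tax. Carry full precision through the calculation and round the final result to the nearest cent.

January 1 – February 3, 1998: 34 days at 0.7% → $116,000 × 0.7% × 34/365 = $75.6384
February 4 – August 5, 1998: 183 days at 4.4% → $116,000 × 4.4% × 183/365 = $2,558.9918
August 6 – October 28, 1998: 84 days at 3.2% → $116,000 × 3.2% × 84/365 = $854.2685
October 29 – December 31, 1998: 64 days at 2.95% → $116,000 × 2.95% × 64/365 = $600.0219
Total = $4,088.9205

$4,088.92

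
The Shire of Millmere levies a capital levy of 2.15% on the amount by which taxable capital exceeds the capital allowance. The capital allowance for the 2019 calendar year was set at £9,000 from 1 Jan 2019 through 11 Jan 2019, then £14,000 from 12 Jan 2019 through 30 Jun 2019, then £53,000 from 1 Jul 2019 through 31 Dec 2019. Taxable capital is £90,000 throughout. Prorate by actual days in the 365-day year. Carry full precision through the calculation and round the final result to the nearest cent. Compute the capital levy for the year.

£1,214.54

1 Jan – 11 Jan 2019: 11 days, exemption £9,000 → (£90,000 − £9,000) × 2.15% × 11/365 = £52.4836
12 Jan – 30 Jun 2019: 170 days, exemption £14,000 → (£90,000 − £14,000) × 2.15% × 170/365 = £761.0411
1 Jul – 31 Dec 2019: 184 days, exemption £53,000 → (£90,000 − £53,000) × 2.15% × 184/365 = £401.0192
Total = £1,214.5438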